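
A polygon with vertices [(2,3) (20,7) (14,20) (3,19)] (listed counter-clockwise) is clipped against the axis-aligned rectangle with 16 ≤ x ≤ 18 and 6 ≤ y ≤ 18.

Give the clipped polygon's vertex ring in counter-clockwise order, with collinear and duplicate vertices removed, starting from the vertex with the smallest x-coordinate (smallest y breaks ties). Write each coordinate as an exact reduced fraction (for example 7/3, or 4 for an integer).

Clipped polygon: [(16,55/9) (18,59/9) (18,34/3) (16,47/3)]

1. After x ≥ 16: [(16,55/9) (20,7) (16,47/3)]
2. After x ≤ 18: [(16,55/9) (18,59/9) (18,34/3) (16,47/3)]
3. After y ≥ 6: [(16,55/9) (18,59/9) (18,34/3) (16,47/3)]
4. After y ≤ 18: [(16,55/9) (18,59/9) (18,34/3) (16,47/3)]
5. Canonical ring: [(16,55/9) (18,59/9) (18,34/3) (16,47/3)]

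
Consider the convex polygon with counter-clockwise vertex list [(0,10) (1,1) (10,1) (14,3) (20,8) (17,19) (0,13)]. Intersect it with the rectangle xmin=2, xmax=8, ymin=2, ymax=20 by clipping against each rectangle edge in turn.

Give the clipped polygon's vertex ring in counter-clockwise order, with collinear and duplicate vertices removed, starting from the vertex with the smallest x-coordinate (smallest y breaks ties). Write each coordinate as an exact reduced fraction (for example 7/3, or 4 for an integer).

Clipped polygon: [(2,2) (8,2) (8,269/17) (2,233/17)]

1. After x ≥ 2: [(2,1) (10,1) (14,3) (20,8) (17,19) (2,233/17)]
2. After x ≤ 8: [(2,1) (8,1) (8,269/17) (2,233/17)]
3. After y ≥ 2: [(2,2) (8,2) (8,269/17) (2,233/17)]
4. After y ≤ 20: [(2,2) (8,2) (8,269/17) (2,233/17)]
5. Canonical ring: [(2,2) (8,2) (8,269/17) (2,233/17)]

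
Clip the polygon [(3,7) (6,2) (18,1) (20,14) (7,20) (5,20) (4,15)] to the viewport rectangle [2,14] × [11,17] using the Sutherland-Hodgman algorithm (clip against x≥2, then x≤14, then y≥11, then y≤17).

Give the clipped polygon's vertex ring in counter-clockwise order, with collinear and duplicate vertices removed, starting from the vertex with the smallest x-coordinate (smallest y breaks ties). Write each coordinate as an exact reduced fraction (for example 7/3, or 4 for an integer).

1. After x ≥ 2: [(3,7) (6,2) (18,1) (20,14) (7,20) (5,20) (4,15)]
2. After x ≤ 14: [(3,7) (6,2) (14,4/3) (14,218/13) (7,20) (5,20) (4,15)]
3. After y ≥ 11: [(7/2,11) (14,11) (14,218/13) (7,20) (5,20) (4,15)]
4. After y ≤ 17: [(7/2,11) (14,11) (14,218/13) (27/2,17) (22/5,17) (4,15)]
5. Canonical ring: [(7/2,11) (14,11) (14,218/13) (27/2,17) (22/5,17) (4,15)]

Clipped polygon: [(7/2,11) (14,11) (14,218/13) (27/2,17) (22/5,17) (4,15)]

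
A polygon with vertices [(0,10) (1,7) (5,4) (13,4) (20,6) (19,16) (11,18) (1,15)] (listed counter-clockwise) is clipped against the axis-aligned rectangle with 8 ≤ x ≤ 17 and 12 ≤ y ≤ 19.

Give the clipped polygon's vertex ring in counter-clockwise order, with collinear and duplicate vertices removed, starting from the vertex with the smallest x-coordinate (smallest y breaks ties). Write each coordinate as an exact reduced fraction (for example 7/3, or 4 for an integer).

1. After x ≥ 8: [(8,4) (13,4) (20,6) (19,16) (11,18) (8,171/10)]
2. After x ≤ 17: [(8,4) (13,4) (17,36/7) (17,33/2) (11,18) (8,171/10)]
3. After y ≥ 12: [(8,12) (17,12) (17,33/2) (11,18) (8,171/10)]
4. After y ≤ 19: [(8,12) (17,12) (17,33/2) (11,18) (8,171/10)]
5. Canonical ring: [(8,12) (17,12) (17,33/2) (11,18) (8,171/10)]

Clipped polygon: [(8,12) (17,12) (17,33/2) (11,18) (8,171/10)]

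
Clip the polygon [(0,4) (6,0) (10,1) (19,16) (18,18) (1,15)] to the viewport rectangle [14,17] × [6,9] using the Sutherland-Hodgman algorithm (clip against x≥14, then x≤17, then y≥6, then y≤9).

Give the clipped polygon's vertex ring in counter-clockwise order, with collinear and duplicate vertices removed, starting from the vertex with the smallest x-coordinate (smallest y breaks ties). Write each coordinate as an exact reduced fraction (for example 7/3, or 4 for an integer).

Clipped polygon: [(14,23/3) (74/5,9) (14,9)]

1. After x ≥ 14: [(14,23/3) (19,16) (18,18) (14,294/17)]
2. After x ≤ 17: [(14,23/3) (17,38/3) (17,303/17) (14,294/17)]
3. After y ≥ 6: [(14,23/3) (17,38/3) (17,303/17) (14,294/17)]
4. After y ≤ 9: [(14,9) (14,23/3) (74/5,9)]
5. Canonical ring: [(14,23/3) (74/5,9) (14,9)]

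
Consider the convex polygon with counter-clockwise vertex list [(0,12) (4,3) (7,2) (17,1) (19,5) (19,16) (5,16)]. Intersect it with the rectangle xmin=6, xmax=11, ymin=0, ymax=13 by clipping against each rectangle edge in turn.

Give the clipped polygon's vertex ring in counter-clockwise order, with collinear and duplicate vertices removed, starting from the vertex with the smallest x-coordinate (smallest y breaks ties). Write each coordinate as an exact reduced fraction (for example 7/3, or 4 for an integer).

Clipped polygon: [(6,7/3) (7,2) (11,8/5) (11,13) (6,13)]

1. After x ≥ 6: [(6,7/3) (7,2) (17,1) (19,5) (19,16) (6,16)]
2. After x ≤ 11: [(6,7/3) (7,2) (11,8/5) (11,16) (6,16)]
3. After y ≥ 0: [(6,7/3) (7,2) (11,8/5) (11,16) (6,16)]
4. After y ≤ 13: [(6,13) (6,7/3) (7,2) (11,8/5) (11,13)]
5. Canonical ring: [(6,7/3) (7,2) (11,8/5) (11,13) (6,13)]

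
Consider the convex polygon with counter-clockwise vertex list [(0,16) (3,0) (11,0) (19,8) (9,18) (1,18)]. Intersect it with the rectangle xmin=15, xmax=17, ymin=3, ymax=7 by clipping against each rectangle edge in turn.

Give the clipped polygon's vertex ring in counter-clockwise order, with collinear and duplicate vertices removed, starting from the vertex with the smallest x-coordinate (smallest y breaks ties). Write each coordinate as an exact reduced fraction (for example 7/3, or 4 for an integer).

Clipped polygon: [(15,4) (17,6) (17,7) (15,7)]

1. After x ≥ 15: [(15,4) (19,8) (15,12)]
2. After x ≤ 17: [(15,4) (17,6) (17,10) (15,12)]
3. After y ≥ 3: [(15,4) (17,6) (17,10) (15,12)]
4. After y ≤ 7: [(15,7) (15,4) (17,6) (17,7)]
5. Canonical ring: [(15,4) (17,6) (17,7) (15,7)]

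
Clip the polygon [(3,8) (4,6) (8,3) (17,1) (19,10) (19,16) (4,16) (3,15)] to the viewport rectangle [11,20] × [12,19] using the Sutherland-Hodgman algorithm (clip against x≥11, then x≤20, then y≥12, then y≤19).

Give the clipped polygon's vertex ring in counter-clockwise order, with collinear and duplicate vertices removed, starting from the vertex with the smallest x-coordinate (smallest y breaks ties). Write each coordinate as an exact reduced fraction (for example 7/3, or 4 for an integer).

Clipped polygon: [(11,12) (19,12) (19,16) (11,16)]

1. After x ≥ 11: [(11,7/3) (17,1) (19,10) (19,16) (11,16)]
2. After x ≤ 20: [(11,7/3) (17,1) (19,10) (19,16) (11,16)]
3. After y ≥ 12: [(11,12) (19,12) (19,16) (11,16)]
4. After y ≤ 19: [(11,12) (19,12) (19,16) (11,16)]
5. Canonical ring: [(11,12) (19,12) (19,16) (11,16)]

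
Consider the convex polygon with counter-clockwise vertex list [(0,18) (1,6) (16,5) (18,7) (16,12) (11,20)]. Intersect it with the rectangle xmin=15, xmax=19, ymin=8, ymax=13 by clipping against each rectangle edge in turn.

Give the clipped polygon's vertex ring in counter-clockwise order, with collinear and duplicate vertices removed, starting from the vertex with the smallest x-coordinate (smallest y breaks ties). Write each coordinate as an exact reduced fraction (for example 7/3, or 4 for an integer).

1. After x ≥ 15: [(15,76/15) (16,5) (18,7) (16,12) (15,68/5)]
2. After x ≤ 19: [(15,76/15) (16,5) (18,7) (16,12) (15,68/5)]
3. After y ≥ 8: [(15,8) (88/5,8) (16,12) (15,68/5)]
4. After y ≤ 13: [(15,13) (15,8) (88/5,8) (16,12) (123/8,13)]
5. Canonical ring: [(15,8) (88/5,8) (16,12) (123/8,13) (15,13)]

Clipped polygon: [(15,8) (88/5,8) (16,12) (123/8,13) (15,13)]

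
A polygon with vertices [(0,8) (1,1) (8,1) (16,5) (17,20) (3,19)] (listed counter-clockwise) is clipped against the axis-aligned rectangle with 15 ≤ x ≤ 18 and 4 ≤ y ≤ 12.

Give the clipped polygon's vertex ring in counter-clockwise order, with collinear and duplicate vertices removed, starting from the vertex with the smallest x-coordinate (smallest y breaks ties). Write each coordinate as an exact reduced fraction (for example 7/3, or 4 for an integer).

1. After x ≥ 15: [(15,9/2) (16,5) (17,20) (15,139/7)]
2. After x ≤ 18: [(15,9/2) (16,5) (17,20) (15,139/7)]
3. After y ≥ 4: [(15,9/2) (16,5) (17,20) (15,139/7)]
4. After y ≤ 12: [(15,12) (15,9/2) (16,5) (247/15,12)]
5. Canonical ring: [(15,9/2) (16,5) (247/15,12) (15,12)]

Clipped polygon: [(15,9/2) (16,5) (247/15,12) (15,12)]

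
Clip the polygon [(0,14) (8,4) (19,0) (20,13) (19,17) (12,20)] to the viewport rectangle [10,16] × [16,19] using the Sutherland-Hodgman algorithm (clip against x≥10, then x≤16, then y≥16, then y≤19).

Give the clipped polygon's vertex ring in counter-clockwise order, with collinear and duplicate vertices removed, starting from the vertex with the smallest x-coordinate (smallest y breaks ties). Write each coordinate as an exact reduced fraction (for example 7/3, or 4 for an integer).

Clipped polygon: [(10,16) (16,16) (16,128/7) (43/3,19) (10,19)]

1. After x ≥ 10: [(10,19) (10,36/11) (19,0) (20,13) (19,17) (12,20)]
2. After x ≤ 16: [(10,19) (10,36/11) (16,12/11) (16,128/7) (12,20)]
3. After y ≥ 16: [(10,19) (10,16) (16,16) (16,128/7) (12,20)]
4. After y ≤ 19: [(10,19) (10,19) (10,16) (16,16) (16,128/7) (43/3,19)]
5. Canonical ring: [(10,16) (16,16) (16,128/7) (43/3,19) (10,19)]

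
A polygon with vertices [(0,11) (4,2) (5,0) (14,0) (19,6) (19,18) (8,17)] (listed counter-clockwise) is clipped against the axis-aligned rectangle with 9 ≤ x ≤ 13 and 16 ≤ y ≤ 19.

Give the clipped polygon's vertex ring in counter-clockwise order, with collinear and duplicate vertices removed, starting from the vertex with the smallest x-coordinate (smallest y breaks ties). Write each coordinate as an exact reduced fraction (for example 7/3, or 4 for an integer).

Clipped polygon: [(9,16) (13,16) (13,192/11) (9,188/11)]

1. After x ≥ 9: [(9,0) (14,0) (19,6) (19,18) (9,188/11)]
2. After x ≤ 13: [(9,0) (13,0) (13,192/11) (9,188/11)]
3. After y ≥ 16: [(9,16) (13,16) (13,192/11) (9,188/11)]
4. After y ≤ 19: [(9,16) (13,16) (13,192/11) (9,188/11)]
5. Canonical ring: [(9,16) (13,16) (13,192/11) (9,188/11)]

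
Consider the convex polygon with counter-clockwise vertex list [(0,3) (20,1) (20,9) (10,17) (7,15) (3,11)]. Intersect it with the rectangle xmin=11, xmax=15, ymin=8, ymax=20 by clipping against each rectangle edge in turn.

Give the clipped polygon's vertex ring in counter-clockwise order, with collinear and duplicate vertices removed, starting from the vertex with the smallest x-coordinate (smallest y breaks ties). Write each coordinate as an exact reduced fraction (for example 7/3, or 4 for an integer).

1. After x ≥ 11: [(11,19/10) (20,1) (20,9) (11,81/5)]
2. After x ≤ 15: [(11,19/10) (15,3/2) (15,13) (11,81/5)]
3. After y ≥ 8: [(11,8) (15,8) (15,13) (11,81/5)]
4. After y ≤ 20: [(11,8) (15,8) (15,13) (11,81/5)]
5. Canonical ring: [(11,8) (15,8) (15,13) (11,81/5)]

Clipped polygon: [(11,8) (15,8) (15,13) (11,81/5)]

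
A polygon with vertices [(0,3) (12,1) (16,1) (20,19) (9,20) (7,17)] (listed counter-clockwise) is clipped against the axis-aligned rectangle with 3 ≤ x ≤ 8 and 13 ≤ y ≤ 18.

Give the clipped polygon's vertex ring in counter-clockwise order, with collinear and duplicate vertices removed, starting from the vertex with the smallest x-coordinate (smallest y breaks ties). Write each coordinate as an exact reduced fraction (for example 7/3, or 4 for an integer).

Clipped polygon: [(5,13) (8,13) (8,18) (23/3,18) (7,17)]

1. After x ≥ 3: [(3,9) (3,5/2) (12,1) (16,1) (20,19) (9,20) (7,17)]
2. After x ≤ 8: [(3,9) (3,5/2) (8,5/3) (8,37/2) (7,17)]
3. After y ≥ 13: [(5,13) (8,13) (8,37/2) (7,17)]
4. After y ≤ 18: [(5,13) (8,13) (8,18) (23/3,18) (7,17)]
5. Canonical ring: [(5,13) (8,13) (8,18) (23/3,18) (7,17)]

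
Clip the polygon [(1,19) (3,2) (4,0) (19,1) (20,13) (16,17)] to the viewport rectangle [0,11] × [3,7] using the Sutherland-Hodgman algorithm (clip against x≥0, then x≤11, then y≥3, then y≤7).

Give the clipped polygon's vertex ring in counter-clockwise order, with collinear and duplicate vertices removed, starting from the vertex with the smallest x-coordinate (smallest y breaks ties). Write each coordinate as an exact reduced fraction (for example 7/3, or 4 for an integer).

1. After x ≥ 0: [(1,19) (3,2) (4,0) (19,1) (20,13) (16,17)]
2. After x ≤ 11: [(11,53/3) (1,19) (3,2) (4,0) (11,7/15)]
3. After y ≥ 3: [(11,3) (11,53/3) (1,19) (49/17,3)]
4. After y ≤ 7: [(11,3) (11,7) (41/17,7) (49/17,3)]
5. Canonical ring: [(41/17,7) (49/17,3) (11,3) (11,7)]

Clipped polygon: [(41/17,7) (49/17,3) (11,3) (11,7)]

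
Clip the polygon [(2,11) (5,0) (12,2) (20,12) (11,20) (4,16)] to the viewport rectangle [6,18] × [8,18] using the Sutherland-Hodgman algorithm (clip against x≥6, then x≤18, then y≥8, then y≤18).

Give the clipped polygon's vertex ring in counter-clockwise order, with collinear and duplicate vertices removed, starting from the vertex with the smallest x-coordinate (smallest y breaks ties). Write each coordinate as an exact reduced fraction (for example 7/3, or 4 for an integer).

1. After x ≥ 6: [(6,2/7) (12,2) (20,12) (11,20) (6,120/7)]
2. After x ≤ 18: [(6,2/7) (12,2) (18,19/2) (18,124/9) (11,20) (6,120/7)]
3. After y ≥ 8: [(6,8) (84/5,8) (18,19/2) (18,124/9) (11,20) (6,120/7)]
4. After y ≤ 18: [(6,8) (84/5,8) (18,19/2) (18,124/9) (53/4,18) (15/2,18) (6,120/7)]
5. Canonical ring: [(6,8) (84/5,8) (18,19/2) (18,124/9) (53/4,18) (15/2,18) (6,120/7)]

Clipped polygon: [(6,8) (84/5,8) (18,19/2) (18,124/9) (53/4,18) (15/2,18) (6,120/7)]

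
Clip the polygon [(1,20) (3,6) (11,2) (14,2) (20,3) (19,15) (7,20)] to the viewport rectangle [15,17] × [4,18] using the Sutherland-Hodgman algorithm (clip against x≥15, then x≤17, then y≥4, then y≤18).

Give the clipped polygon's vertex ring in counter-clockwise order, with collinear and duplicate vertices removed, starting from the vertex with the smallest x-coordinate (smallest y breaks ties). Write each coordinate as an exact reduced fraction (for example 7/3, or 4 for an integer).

1. After x ≥ 15: [(15,13/6) (20,3) (19,15) (15,50/3)]
2. After x ≤ 17: [(15,13/6) (17,5/2) (17,95/6) (15,50/3)]
3. After y ≥ 4: [(15,4) (17,4) (17,95/6) (15,50/3)]
4. After y ≤ 18: [(15,4) (17,4) (17,95/6) (15,50/3)]
5. Canonical ring: [(15,4) (17,4) (17,95/6) (15,50/3)]

Clipped polygon: [(15,4) (17,4) (17,95/6) (15,50/3)]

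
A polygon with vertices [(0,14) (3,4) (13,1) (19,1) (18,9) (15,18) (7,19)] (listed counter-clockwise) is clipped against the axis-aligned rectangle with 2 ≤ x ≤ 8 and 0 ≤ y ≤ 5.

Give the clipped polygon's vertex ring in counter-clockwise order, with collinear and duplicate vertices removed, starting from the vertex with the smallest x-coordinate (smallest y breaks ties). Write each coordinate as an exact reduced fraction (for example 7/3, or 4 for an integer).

Clipped polygon: [(27/10,5) (3,4) (8,5/2) (8,5)]

1. After x ≥ 2: [(2,108/7) (2,22/3) (3,4) (13,1) (19,1) (18,9) (15,18) (7,19)]
2. After x ≤ 8: [(2,108/7) (2,22/3) (3,4) (8,5/2) (8,151/8) (7,19)]
3. After y ≥ 0: [(2,108/7) (2,22/3) (3,4) (8,5/2) (8,151/8) (7,19)]
4. After y ≤ 5: [(27/10,5) (3,4) (8,5/2) (8,5)]
5. Canonical ring: [(27/10,5) (3,4) (8,5/2) (8,5)]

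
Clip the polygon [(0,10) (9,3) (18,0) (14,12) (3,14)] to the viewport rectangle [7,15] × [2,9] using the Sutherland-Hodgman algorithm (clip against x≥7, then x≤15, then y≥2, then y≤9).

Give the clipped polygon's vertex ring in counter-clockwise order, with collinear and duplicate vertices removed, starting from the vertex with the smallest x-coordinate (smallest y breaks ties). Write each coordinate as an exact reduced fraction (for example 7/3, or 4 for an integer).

Clipped polygon: [(7,41/9) (9,3) (12,2) (15,2) (15,9) (7,9)]

1. After x ≥ 7: [(7,41/9) (9,3) (18,0) (14,12) (7,146/11)]
2. After x ≤ 15: [(7,41/9) (9,3) (15,1) (15,9) (14,12) (7,146/11)]
3. After y ≥ 2: [(7,41/9) (9,3) (12,2) (15,2) (15,9) (14,12) (7,146/11)]
4. After y ≤ 9: [(7,9) (7,41/9) (9,3) (12,2) (15,2) (15,9) (15,9)]
5. Canonical ring: [(7,41/9) (9,3) (12,2) (15,2) (15,9) (7,9)]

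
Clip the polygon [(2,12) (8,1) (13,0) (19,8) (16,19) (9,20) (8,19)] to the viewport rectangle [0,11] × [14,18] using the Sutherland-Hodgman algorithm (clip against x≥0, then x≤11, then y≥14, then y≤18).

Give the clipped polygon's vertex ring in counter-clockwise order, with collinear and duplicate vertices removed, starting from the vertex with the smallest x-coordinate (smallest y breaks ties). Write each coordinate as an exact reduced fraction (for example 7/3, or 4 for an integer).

1. After x ≥ 0: [(2,12) (8,1) (13,0) (19,8) (16,19) (9,20) (8,19)]
2. After x ≤ 11: [(2,12) (8,1) (11,2/5) (11,138/7) (9,20) (8,19)]
3. After y ≥ 14: [(26/7,14) (11,14) (11,138/7) (9,20) (8,19)]
4. After y ≤ 18: [(50/7,18) (26/7,14) (11,14) (11,18)]
5. Canonical ring: [(26/7,14) (11,14) (11,18) (50/7,18)]

Clipped polygon: [(26/7,14) (11,14) (11,18) (50/7,18)]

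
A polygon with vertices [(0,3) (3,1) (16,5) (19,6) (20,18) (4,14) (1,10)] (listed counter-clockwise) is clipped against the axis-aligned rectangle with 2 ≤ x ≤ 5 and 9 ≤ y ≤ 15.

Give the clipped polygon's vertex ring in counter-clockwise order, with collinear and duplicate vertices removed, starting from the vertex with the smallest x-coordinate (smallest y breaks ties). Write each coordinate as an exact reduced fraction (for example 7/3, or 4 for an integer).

1. After x ≥ 2: [(2,5/3) (3,1) (16,5) (19,6) (20,18) (4,14) (2,34/3)]
2. After x ≤ 5: [(2,5/3) (3,1) (5,21/13) (5,57/4) (4,14) (2,34/3)]
3. After y ≥ 9: [(2,9) (5,9) (5,57/4) (4,14) (2,34/3)]
4. After y ≤ 15: [(2,9) (5,9) (5,57/4) (4,14) (2,34/3)]
5. Canonical ring: [(2,9) (5,9) (5,57/4) (4,14) (2,34/3)]

Clipped polygon: [(2,9) (5,9) (5,57/4) (4,14) (2,34/3)]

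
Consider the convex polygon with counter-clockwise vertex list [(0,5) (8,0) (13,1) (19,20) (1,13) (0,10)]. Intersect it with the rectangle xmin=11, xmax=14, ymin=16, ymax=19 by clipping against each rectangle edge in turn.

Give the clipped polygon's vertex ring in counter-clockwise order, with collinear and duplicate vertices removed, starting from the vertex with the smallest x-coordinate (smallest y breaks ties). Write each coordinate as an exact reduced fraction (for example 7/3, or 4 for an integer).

Clipped polygon: [(11,16) (14,16) (14,325/18) (11,152/9)]

1. After x ≥ 11: [(11,3/5) (13,1) (19,20) (11,152/9)]
2. After x ≤ 14: [(11,3/5) (13,1) (14,25/6) (14,325/18) (11,152/9)]
3. After y ≥ 16: [(11,16) (14,16) (14,325/18) (11,152/9)]
4. After y ≤ 19: [(11,16) (14,16) (14,325/18) (11,152/9)]
5. Canonical ring: [(11,16) (14,16) (14,325/18) (11,152/9)]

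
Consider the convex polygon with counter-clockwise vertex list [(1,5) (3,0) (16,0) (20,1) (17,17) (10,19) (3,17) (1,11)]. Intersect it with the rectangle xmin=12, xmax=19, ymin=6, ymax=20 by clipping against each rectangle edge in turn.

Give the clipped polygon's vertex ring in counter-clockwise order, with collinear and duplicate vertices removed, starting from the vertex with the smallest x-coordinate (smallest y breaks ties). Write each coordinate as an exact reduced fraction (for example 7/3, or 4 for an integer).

1. After x ≥ 12: [(12,0) (16,0) (20,1) (17,17) (12,129/7)]
2. After x ≤ 19: [(12,0) (16,0) (19,3/4) (19,19/3) (17,17) (12,129/7)]
3. After y ≥ 6: [(12,6) (19,6) (19,19/3) (17,17) (12,129/7)]
4. After y ≤ 20: [(12,6) (19,6) (19,19/3) (17,17) (12,129/7)]
5. Canonical ring: [(12,6) (19,6) (19,19/3) (17,17) (12,129/7)]

Clipped polygon: [(12,6) (19,6) (19,19/3) (17,17) (12,129/7)]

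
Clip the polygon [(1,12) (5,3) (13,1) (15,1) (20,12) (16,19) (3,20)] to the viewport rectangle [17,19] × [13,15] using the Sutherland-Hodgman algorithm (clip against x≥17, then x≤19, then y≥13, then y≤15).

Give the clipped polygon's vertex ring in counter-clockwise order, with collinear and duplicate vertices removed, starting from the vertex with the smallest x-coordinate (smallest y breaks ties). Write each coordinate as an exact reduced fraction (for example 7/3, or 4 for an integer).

Clipped polygon: [(17,13) (19,13) (19,55/4) (128/7,15) (17,15)]

1. After x ≥ 17: [(17,27/5) (20,12) (17,69/4)]
2. After x ≤ 19: [(17,27/5) (19,49/5) (19,55/4) (17,69/4)]
3. After y ≥ 13: [(17,13) (19,13) (19,55/4) (17,69/4)]
4. After y ≤ 15: [(17,15) (17,13) (19,13) (19,55/4) (128/7,15)]
5. Canonical ring: [(17,13) (19,13) (19,55/4) (128/7,15) (17,15)]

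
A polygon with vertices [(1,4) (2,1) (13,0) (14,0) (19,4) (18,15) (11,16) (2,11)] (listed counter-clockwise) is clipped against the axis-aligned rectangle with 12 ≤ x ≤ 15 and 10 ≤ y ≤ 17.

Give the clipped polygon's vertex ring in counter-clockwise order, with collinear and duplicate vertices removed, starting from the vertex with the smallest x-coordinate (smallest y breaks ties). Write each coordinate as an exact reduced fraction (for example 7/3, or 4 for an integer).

1. After x ≥ 12: [(12,1/11) (13,0) (14,0) (19,4) (18,15) (12,111/7)]
2. After x ≤ 15: [(12,1/11) (13,0) (14,0) (15,4/5) (15,108/7) (12,111/7)]
3. After y ≥ 10: [(12,10) (15,10) (15,108/7) (12,111/7)]
4. After y ≤ 17: [(12,10) (15,10) (15,108/7) (12,111/7)]
5. Canonical ring: [(12,10) (15,10) (15,108/7) (12,111/7)]

Clipped polygon: [(12,10) (15,10) (15,108/7) (12,111/7)]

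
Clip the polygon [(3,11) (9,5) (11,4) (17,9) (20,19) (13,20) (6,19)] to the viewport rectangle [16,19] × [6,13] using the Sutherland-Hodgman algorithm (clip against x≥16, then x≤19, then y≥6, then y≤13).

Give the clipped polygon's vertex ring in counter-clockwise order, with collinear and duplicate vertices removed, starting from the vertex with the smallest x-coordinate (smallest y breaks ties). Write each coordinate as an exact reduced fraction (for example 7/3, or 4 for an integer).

Clipped polygon: [(16,49/6) (17,9) (91/5,13) (16,13)]

1. After x ≥ 16: [(16,49/6) (17,9) (20,19) (16,137/7)]
2. After x ≤ 19: [(16,49/6) (17,9) (19,47/3) (19,134/7) (16,137/7)]
3. After y ≥ 6: [(16,49/6) (17,9) (19,47/3) (19,134/7) (16,137/7)]
4. After y ≤ 13: [(16,13) (16,49/6) (17,9) (91/5,13)]
5. Canonical ring: [(16,49/6) (17,9) (91/5,13) (16,13)]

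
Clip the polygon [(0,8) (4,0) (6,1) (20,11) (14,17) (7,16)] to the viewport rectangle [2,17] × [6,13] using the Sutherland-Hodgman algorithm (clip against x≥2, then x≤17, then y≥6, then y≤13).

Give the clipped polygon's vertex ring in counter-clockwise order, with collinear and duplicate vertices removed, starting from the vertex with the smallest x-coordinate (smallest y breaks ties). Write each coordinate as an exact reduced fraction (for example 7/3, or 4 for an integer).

1. After x ≥ 2: [(2,72/7) (2,4) (4,0) (6,1) (20,11) (14,17) (7,16)]
2. After x ≤ 17: [(2,72/7) (2,4) (4,0) (6,1) (17,62/7) (17,14) (14,17) (7,16)]
3. After y ≥ 6: [(2,72/7) (2,6) (13,6) (17,62/7) (17,14) (14,17) (7,16)]
4. After y ≤ 13: [(35/8,13) (2,72/7) (2,6) (13,6) (17,62/7) (17,13)]
5. Canonical ring: [(2,6) (13,6) (17,62/7) (17,13) (35/8,13) (2,72/7)]

Clipped polygon: [(2,6) (13,6) (17,62/7) (17,13) (35/8,13) (2,72/7)]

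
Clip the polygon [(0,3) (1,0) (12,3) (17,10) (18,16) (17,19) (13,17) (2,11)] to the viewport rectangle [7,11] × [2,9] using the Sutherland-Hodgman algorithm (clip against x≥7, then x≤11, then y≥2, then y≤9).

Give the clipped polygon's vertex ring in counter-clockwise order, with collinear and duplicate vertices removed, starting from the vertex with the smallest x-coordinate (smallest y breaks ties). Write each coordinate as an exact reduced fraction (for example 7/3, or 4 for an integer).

Clipped polygon: [(7,2) (25/3,2) (11,30/11) (11,9) (7,9)]

1. After x ≥ 7: [(7,18/11) (12,3) (17,10) (18,16) (17,19) (13,17) (7,151/11)]
2. After x ≤ 11: [(7,18/11) (11,30/11) (11,175/11) (7,151/11)]
3. After y ≥ 2: [(7,2) (25/3,2) (11,30/11) (11,175/11) (7,151/11)]
4. After y ≤ 9: [(7,9) (7,2) (25/3,2) (11,30/11) (11,9)]
5. Canonical ring: [(7,2) (25/3,2) (11,30/11) (11,9) (7,9)]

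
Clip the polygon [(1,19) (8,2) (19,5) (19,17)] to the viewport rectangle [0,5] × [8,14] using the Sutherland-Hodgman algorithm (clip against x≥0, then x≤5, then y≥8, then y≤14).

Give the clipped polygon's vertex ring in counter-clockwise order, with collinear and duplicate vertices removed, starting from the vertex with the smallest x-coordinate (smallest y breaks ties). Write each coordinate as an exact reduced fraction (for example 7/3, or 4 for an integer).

Clipped polygon: [(52/17,14) (5,65/7) (5,14)]

1. After x ≥ 0: [(1,19) (8,2) (19,5) (19,17)]
2. After x ≤ 5: [(5,167/9) (1,19) (5,65/7)]
3. After y ≥ 8: [(5,167/9) (1,19) (5,65/7)]
4. After y ≤ 14: [(5,14) (52/17,14) (5,65/7)]
5. Canonical ring: [(52/17,14) (5,65/7) (5,14)]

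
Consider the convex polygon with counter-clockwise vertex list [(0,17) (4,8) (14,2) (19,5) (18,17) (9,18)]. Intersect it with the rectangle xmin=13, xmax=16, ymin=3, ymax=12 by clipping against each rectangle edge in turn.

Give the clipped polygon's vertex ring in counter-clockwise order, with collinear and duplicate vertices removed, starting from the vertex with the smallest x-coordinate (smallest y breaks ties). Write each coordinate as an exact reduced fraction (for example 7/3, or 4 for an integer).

Clipped polygon: [(13,3) (47/3,3) (16,16/5) (16,12) (13,12)]

1. After x ≥ 13: [(13,13/5) (14,2) (19,5) (18,17) (13,158/9)]
2. After x ≤ 16: [(13,13/5) (14,2) (16,16/5) (16,155/9) (13,158/9)]
3. After y ≥ 3: [(13,3) (47/3,3) (16,16/5) (16,155/9) (13,158/9)]
4. After y ≤ 12: [(13,12) (13,3) (47/3,3) (16,16/5) (16,12)]
5. Canonical ring: [(13,3) (47/3,3) (16,16/5) (16,12) (13,12)]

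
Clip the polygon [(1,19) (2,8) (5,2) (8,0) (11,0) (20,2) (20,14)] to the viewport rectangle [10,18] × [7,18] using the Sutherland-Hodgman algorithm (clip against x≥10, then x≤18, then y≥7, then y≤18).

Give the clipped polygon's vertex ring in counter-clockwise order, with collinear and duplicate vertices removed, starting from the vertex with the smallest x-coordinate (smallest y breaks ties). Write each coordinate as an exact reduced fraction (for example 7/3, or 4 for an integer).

Clipped polygon: [(10,7) (18,7) (18,276/19) (10,316/19)]

1. After x ≥ 10: [(10,316/19) (10,0) (11,0) (20,2) (20,14)]
2. After x ≤ 18: [(18,276/19) (10,316/19) (10,0) (11,0) (18,14/9)]
3. After y ≥ 7: [(18,7) (18,276/19) (10,316/19) (10,7)]
4. After y ≤ 18: [(18,7) (18,276/19) (10,316/19) (10,7)]
5. Canonical ring: [(10,7) (18,7) (18,276/19) (10,316/19)]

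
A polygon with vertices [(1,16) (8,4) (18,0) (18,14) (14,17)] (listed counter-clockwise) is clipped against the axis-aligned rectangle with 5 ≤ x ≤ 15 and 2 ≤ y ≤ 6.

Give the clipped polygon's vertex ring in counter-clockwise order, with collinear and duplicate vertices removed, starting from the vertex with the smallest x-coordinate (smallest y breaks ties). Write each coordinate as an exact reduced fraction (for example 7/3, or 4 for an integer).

1. After x ≥ 5: [(5,212/13) (5,64/7) (8,4) (18,0) (18,14) (14,17)]
2. After x ≤ 15: [(5,212/13) (5,64/7) (8,4) (15,6/5) (15,65/4) (14,17)]
3. After y ≥ 2: [(5,212/13) (5,64/7) (8,4) (13,2) (15,2) (15,65/4) (14,17)]
4. After y ≤ 6: [(41/6,6) (8,4) (13,2) (15,2) (15,6)]
5. Canonical ring: [(41/6,6) (8,4) (13,2) (15,2) (15,6)]

Clipped polygon: [(41/6,6) (8,4) (13,2) (15,2) (15,6)]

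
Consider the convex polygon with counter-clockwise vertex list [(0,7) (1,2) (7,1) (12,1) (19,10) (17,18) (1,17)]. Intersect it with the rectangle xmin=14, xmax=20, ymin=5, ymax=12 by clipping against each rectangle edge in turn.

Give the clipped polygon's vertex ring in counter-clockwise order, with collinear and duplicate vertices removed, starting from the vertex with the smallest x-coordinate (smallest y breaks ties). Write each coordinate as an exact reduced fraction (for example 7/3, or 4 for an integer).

Clipped polygon: [(14,5) (136/9,5) (19,10) (37/2,12) (14,12)]

1. After x ≥ 14: [(14,25/7) (19,10) (17,18) (14,285/16)]
2. After x ≤ 20: [(14,25/7) (19,10) (17,18) (14,285/16)]
3. After y ≥ 5: [(14,5) (136/9,5) (19,10) (17,18) (14,285/16)]
4. After y ≤ 12: [(14,12) (14,5) (136/9,5) (19,10) (37/2,12)]
5. Canonical ring: [(14,5) (136/9,5) (19,10) (37/2,12) (14,12)]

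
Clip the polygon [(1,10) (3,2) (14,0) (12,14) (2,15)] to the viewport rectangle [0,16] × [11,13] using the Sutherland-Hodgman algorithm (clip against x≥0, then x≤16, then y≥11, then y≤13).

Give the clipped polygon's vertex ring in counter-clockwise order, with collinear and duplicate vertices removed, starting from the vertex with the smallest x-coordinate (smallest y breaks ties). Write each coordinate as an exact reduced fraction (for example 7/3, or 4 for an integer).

1. After x ≥ 0: [(1,10) (3,2) (14,0) (12,14) (2,15)]
2. After x ≤ 16: [(1,10) (3,2) (14,0) (12,14) (2,15)]
3. After y ≥ 11: [(6/5,11) (87/7,11) (12,14) (2,15)]
4. After y ≤ 13: [(8/5,13) (6/5,11) (87/7,11) (85/7,13)]
5. Canonical ring: [(6/5,11) (87/7,11) (85/7,13) (8/5,13)]

Clipped polygon: [(6/5,11) (87/7,11) (85/7,13) (8/5,13)]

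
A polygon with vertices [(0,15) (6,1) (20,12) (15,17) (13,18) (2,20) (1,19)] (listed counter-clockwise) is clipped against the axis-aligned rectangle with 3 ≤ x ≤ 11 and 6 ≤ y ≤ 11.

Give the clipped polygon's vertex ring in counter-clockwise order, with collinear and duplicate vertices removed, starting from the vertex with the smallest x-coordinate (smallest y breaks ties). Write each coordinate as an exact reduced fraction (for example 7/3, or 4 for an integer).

1. After x ≥ 3: [(3,8) (6,1) (20,12) (15,17) (13,18) (3,218/11)]
2. After x ≤ 11: [(3,8) (6,1) (11,69/14) (11,202/11) (3,218/11)]
3. After y ≥ 6: [(3,8) (27/7,6) (11,6) (11,202/11) (3,218/11)]
4. After y ≤ 11: [(3,11) (3,8) (27/7,6) (11,6) (11,11)]
5. Canonical ring: [(3,8) (27/7,6) (11,6) (11,11) (3,11)]

Clipped polygon: [(3,8) (27/7,6) (11,6) (11,11) (3,11)]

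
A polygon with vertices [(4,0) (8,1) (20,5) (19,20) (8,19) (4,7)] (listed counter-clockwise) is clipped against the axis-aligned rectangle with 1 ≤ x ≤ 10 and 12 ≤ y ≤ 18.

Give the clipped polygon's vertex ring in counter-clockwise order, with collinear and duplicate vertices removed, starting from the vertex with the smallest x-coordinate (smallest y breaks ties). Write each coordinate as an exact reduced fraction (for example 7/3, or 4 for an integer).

Clipped polygon: [(17/3,12) (10,12) (10,18) (23/3,18)]

1. After x ≥ 1: [(4,0) (8,1) (20,5) (19,20) (8,19) (4,7)]
2. After x ≤ 10: [(4,0) (8,1) (10,5/3) (10,211/11) (8,19) (4,7)]
3. After y ≥ 12: [(10,12) (10,211/11) (8,19) (17/3,12)]
4. After y ≤ 18: [(10,12) (10,18) (23/3,18) (17/3,12)]
5. Canonical ring: [(17/3,12) (10,12) (10,18) (23/3,18)]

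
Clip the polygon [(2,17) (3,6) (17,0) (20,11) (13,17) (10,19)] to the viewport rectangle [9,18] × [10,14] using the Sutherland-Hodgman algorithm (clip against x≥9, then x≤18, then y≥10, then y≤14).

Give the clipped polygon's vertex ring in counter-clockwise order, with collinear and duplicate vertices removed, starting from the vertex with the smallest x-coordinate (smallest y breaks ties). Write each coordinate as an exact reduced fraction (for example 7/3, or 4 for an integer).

1. After x ≥ 9: [(9,75/4) (9,24/7) (17,0) (20,11) (13,17) (10,19)]
2. After x ≤ 18: [(9,75/4) (9,24/7) (17,0) (18,11/3) (18,89/7) (13,17) (10,19)]
3. After y ≥ 10: [(9,75/4) (9,10) (18,10) (18,89/7) (13,17) (10,19)]
4. After y ≤ 14: [(9,14) (9,10) (18,10) (18,89/7) (33/2,14)]
5. Canonical ring: [(9,10) (18,10) (18,89/7) (33/2,14) (9,14)]

Clipped polygon: [(9,10) (18,10) (18,89/7) (33/2,14) (9,14)]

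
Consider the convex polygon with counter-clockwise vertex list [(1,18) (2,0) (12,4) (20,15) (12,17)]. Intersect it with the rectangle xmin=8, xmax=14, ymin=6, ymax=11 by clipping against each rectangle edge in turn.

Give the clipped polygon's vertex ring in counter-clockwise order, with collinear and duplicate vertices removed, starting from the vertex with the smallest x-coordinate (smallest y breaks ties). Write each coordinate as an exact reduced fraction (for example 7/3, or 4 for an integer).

1. After x ≥ 8: [(8,191/11) (8,12/5) (12,4) (20,15) (12,17)]
2. After x ≤ 14: [(8,191/11) (8,12/5) (12,4) (14,27/4) (14,33/2) (12,17)]
3. After y ≥ 6: [(8,191/11) (8,6) (148/11,6) (14,27/4) (14,33/2) (12,17)]
4. After y ≤ 11: [(8,11) (8,6) (148/11,6) (14,27/4) (14,11)]
5. Canonical ring: [(8,6) (148/11,6) (14,27/4) (14,11) (8,11)]

Clipped polygon: [(8,6) (148/11,6) (14,27/4) (14,11) (8,11)]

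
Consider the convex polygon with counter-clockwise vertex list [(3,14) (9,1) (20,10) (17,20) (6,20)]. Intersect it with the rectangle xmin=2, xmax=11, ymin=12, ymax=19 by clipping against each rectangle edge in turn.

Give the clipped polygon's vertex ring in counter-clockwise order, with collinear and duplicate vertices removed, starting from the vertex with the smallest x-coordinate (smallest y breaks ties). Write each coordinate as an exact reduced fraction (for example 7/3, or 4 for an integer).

1. After x ≥ 2: [(3,14) (9,1) (20,10) (17,20) (6,20)]
2. After x ≤ 11: [(3,14) (9,1) (11,29/11) (11,20) (6,20)]
3. After y ≥ 12: [(3,14) (51/13,12) (11,12) (11,20) (6,20)]
4. After y ≤ 19: [(11/2,19) (3,14) (51/13,12) (11,12) (11,19)]
5. Canonical ring: [(3,14) (51/13,12) (11,12) (11,19) (11/2,19)]

Clipped polygon: [(3,14) (51/13,12) (11,12) (11,19) (11/2,19)]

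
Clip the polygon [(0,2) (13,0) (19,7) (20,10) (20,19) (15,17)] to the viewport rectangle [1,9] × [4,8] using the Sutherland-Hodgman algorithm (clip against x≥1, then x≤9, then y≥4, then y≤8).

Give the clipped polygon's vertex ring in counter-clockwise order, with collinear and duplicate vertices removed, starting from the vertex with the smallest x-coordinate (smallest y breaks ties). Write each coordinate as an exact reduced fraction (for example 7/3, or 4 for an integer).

Clipped polygon: [(2,4) (9,4) (9,8) (6,8)]

1. After x ≥ 1: [(1,3) (1,24/13) (13,0) (19,7) (20,10) (20,19) (15,17)]
2. After x ≤ 9: [(9,11) (1,3) (1,24/13) (9,8/13)]
3. After y ≥ 4: [(9,4) (9,11) (2,4)]
4. After y ≤ 8: [(9,4) (9,8) (6,8) (2,4)]
5. Canonical ring: [(2,4) (9,4) (9,8) (6,8)]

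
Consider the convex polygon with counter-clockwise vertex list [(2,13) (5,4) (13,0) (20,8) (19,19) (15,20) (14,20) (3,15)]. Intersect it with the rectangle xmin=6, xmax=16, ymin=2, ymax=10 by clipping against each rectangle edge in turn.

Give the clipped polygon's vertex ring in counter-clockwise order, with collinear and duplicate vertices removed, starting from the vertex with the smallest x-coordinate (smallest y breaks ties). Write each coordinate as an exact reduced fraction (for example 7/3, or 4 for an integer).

1. After x ≥ 6: [(6,7/2) (13,0) (20,8) (19,19) (15,20) (14,20) (6,180/11)]
2. After x ≤ 16: [(6,7/2) (13,0) (16,24/7) (16,79/4) (15,20) (14,20) (6,180/11)]
3. After y ≥ 2: [(6,7/2) (9,2) (59/4,2) (16,24/7) (16,79/4) (15,20) (14,20) (6,180/11)]
4. After y ≤ 10: [(6,10) (6,7/2) (9,2) (59/4,2) (16,24/7) (16,10)]
5. Canonical ring: [(6,7/2) (9,2) (59/4,2) (16,24/7) (16,10) (6,10)]

Clipped polygon: [(6,7/2) (9,2) (59/4,2) (16,24/7) (16,10) (6,10)]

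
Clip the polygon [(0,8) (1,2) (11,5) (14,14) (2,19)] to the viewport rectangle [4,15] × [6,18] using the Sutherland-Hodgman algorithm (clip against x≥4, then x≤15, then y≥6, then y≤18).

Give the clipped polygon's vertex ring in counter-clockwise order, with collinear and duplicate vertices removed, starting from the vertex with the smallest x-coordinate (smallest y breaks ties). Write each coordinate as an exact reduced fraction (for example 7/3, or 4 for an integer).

1. After x ≥ 4: [(4,29/10) (11,5) (14,14) (4,109/6)]
2. After x ≤ 15: [(4,29/10) (11,5) (14,14) (4,109/6)]
3. After y ≥ 6: [(4,6) (34/3,6) (14,14) (4,109/6)]
4. After y ≤ 18: [(4,18) (4,6) (34/3,6) (14,14) (22/5,18)]
5. Canonical ring: [(4,6) (34/3,6) (14,14) (22/5,18) (4,18)]

Clipped polygon: [(4,6) (34/3,6) (14,14) (22/5,18) (4,18)]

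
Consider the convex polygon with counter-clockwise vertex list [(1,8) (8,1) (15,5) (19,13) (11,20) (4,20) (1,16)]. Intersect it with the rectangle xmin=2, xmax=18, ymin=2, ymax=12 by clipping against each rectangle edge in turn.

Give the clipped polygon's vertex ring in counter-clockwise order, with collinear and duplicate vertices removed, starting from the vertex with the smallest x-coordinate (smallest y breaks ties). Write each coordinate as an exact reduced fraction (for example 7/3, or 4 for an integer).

1. After x ≥ 2: [(2,7) (8,1) (15,5) (19,13) (11,20) (4,20) (2,52/3)]
2. After x ≤ 18: [(2,7) (8,1) (15,5) (18,11) (18,111/8) (11,20) (4,20) (2,52/3)]
3. After y ≥ 2: [(2,7) (7,2) (39/4,2) (15,5) (18,11) (18,111/8) (11,20) (4,20) (2,52/3)]
4. After y ≤ 12: [(2,12) (2,7) (7,2) (39/4,2) (15,5) (18,11) (18,12)]
5. Canonical ring: [(2,7) (7,2) (39/4,2) (15,5) (18,11) (18,12) (2,12)]

Clipped polygon: [(2,7) (7,2) (39/4,2) (15,5) (18,11) (18,12) (2,12)]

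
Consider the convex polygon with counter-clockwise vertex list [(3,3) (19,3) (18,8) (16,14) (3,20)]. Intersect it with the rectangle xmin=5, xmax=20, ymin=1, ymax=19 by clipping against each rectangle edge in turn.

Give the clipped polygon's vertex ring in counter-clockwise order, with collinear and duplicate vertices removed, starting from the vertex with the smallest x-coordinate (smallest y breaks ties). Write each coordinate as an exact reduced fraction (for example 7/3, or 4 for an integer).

Clipped polygon: [(5,3) (19,3) (18,8) (16,14) (31/6,19) (5,19)]

1. After x ≥ 5: [(5,3) (19,3) (18,8) (16,14) (5,248/13)]
2. After x ≤ 20: [(5,3) (19,3) (18,8) (16,14) (5,248/13)]
3. After y ≥ 1: [(5,3) (19,3) (18,8) (16,14) (5,248/13)]
4. After y ≤ 19: [(5,19) (5,3) (19,3) (18,8) (16,14) (31/6,19)]
5. Canonical ring: [(5,3) (19,3) (18,8) (16,14) (31/6,19) (5,19)]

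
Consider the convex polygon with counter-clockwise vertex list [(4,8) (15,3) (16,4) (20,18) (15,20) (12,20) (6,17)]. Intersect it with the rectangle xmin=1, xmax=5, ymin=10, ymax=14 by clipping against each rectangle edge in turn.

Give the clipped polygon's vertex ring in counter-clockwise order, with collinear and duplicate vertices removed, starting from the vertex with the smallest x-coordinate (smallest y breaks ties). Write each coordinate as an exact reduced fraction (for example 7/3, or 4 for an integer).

Clipped polygon: [(40/9,10) (5,10) (5,25/2)]

1. After x ≥ 1: [(4,8) (15,3) (16,4) (20,18) (15,20) (12,20) (6,17)]
2. After x ≤ 5: [(5,25/2) (4,8) (5,83/11)]
3. After y ≥ 10: [(5,10) (5,25/2) (40/9,10)]
4. After y ≤ 14: [(5,10) (5,25/2) (40/9,10)]
5. Canonical ring: [(40/9,10) (5,10) (5,25/2)]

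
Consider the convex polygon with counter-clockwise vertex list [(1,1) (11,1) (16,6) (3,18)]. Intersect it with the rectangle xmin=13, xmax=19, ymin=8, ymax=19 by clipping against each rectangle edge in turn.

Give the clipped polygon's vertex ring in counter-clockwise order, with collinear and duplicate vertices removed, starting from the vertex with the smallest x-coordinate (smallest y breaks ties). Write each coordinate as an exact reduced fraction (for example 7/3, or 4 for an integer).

1. After x ≥ 13: [(13,3) (16,6) (13,114/13)]
2. After x ≤ 19: [(13,3) (16,6) (13,114/13)]
3. After y ≥ 8: [(13,8) (83/6,8) (13,114/13)]
4. After y ≤ 19: [(13,8) (83/6,8) (13,114/13)]
5. Canonical ring: [(13,8) (83/6,8) (13,114/13)]

Clipped polygon: [(13,8) (83/6,8) (13,114/13)]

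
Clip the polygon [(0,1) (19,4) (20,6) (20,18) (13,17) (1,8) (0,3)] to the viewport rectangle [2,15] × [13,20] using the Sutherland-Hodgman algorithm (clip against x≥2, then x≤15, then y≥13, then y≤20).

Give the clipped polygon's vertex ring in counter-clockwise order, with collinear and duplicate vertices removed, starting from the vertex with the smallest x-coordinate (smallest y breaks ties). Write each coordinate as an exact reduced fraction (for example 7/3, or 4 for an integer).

1. After x ≥ 2: [(2,25/19) (19,4) (20,6) (20,18) (13,17) (2,35/4)]
2. After x ≤ 15: [(2,25/19) (15,64/19) (15,121/7) (13,17) (2,35/4)]
3. After y ≥ 13: [(15,13) (15,121/7) (13,17) (23/3,13)]
4. After y ≤ 20: [(15,13) (15,121/7) (13,17) (23/3,13)]
5. Canonical ring: [(23/3,13) (15,13) (15,121/7) (13,17)]

Clipped polygon: [(23/3,13) (15,13) (15,121/7) (13,17)]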